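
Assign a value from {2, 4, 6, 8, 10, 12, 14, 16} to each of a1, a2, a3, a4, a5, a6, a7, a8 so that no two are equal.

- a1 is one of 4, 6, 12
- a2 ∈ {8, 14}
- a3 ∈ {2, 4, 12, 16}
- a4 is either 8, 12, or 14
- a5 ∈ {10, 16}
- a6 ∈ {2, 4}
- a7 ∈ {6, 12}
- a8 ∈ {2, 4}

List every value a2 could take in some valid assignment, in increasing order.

8, 14

The 8 variables draw from only 8 values {2, 4, 6, 8, 10, 12, 14, 16}, so each is used; only a5 can be 10, hence a5 = 10.
Among the 7 still-open variables, 16 fits only a3 (and all 7 values in {2, 4, 6, 8, 12, 14, 16} must be used), so a3 = 16.
a6 and a8 between them cover only {2, 4} — a naked pair. Remove those values from a1.
a1 and a7 share exactly the 2 values {6, 12}; by pigeonhole those values go to them, so strike 6, 12 from a4.
No further eliminations apply; a2 can still be any of 8, 14.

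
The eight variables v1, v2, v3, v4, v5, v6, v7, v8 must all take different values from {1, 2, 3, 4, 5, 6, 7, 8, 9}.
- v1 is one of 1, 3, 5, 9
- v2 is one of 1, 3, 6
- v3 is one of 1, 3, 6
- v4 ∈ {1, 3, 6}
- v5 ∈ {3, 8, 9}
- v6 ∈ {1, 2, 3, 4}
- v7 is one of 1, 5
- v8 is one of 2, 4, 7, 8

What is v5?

8

v2, v3, v4 share exactly the 3 values {1, 3, 6}; by pigeonhole those values go to them, so strike 1, 3, 6 from v1, v5, v6, v7.
v7's domain is down to {5}, so v7 = 5. Eliminate 5 elsewhere: v1.
That leaves v1 = 9. Strike 9 from v5.
So v5 = 8.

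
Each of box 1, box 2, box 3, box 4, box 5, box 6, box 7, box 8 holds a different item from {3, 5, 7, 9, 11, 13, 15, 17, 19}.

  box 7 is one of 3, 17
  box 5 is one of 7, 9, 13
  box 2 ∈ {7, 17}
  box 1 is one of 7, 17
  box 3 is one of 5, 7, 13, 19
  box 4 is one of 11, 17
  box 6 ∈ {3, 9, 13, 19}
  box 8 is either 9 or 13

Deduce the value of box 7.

3

The 8 variables together cover exactly {3, 5, 7, 9, 11, 13, 17, 19} — 8 values for 8 variables — and 5 appears only in box 3's list, so box 3 = 5.
The 7 still-open variables together cover exactly {3, 7, 9, 11, 13, 17, 19} — 7 values for 7 variables — and 11 appears only in box 4's list, so box 4 = 11.
Among the 6 still-open variables, 19 fits only box 6 (and all 6 values in {3, 7, 9, 13, 17, 19} must be used), so box 6 = 19.
The 5 still-open variables draw from only 5 values {3, 7, 9, 13, 17}, so each is used; only box 7 can be 3, hence box 7 = 3.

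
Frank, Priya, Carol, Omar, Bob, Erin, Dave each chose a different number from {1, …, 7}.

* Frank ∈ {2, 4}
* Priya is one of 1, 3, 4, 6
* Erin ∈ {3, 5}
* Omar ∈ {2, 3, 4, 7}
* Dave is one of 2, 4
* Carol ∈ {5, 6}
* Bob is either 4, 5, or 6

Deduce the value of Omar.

Among the 7 variables, 1 fits only Priya (and all 7 values in {1, 2, 3, 4, 5, 6, 7} must be used), so Priya = 1.
The 6 still-open variables draw from only 6 values {2, 3, 4, 5, 6, 7}, so each is used; only Omar can be 7, hence Omar = 7.

7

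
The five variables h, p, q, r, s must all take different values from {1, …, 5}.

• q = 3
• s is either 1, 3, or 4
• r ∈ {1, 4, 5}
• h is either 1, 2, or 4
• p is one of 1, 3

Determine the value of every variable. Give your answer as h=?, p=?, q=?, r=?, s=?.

q has just one choice, so q = 3. Strike 3 from p, s.
p has just one choice, so p = 1. Strike 1 from h, r, s.
s must be 4 (only option left). Remove 4 from h, r.
h must be 2 (only option left).
r's domain is down to {5}, so r = 5.

h=2, p=1, q=3, r=5, s=4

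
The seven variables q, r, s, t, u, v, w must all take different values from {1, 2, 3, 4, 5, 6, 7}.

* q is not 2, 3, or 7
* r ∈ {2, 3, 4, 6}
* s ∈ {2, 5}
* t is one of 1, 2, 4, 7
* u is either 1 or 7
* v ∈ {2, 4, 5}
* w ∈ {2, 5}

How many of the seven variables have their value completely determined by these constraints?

The 7 variables together cover exactly {1, 2, 3, 4, 5, 6, 7} — 7 values for 7 variables — and 3 appears only in r's list, so r = 3.
The 6 still-open variables draw from only 6 values {1, 2, 4, 5, 6, 7}, so each is used; only q can be 6, hence q = 6.
s and w share exactly the 2 values {2, 5}; by pigeonhole those values go to them, so strike 2, 5 from t, v.
v's domain is down to {4}, so v = 4. Remove 4 from t.
Determined: q=6, r=3, v=4. The other variables each still have more than one consistent value. That makes 3.

3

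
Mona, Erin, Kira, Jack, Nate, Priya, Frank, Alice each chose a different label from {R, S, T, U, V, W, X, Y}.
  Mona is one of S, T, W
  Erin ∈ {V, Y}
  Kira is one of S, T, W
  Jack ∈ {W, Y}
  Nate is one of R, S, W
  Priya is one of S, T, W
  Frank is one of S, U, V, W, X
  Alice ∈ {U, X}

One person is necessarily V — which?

The 8 variables together cover exactly {R, S, T, U, V, W, X, Y} — 8 values for 8 variables — and R appears only in Nate's list, so Nate = R.
The 3 variables Mona, Kira, Priya are confined to {S, T, W}, which locks those values in; drop them from Jack, Frank.
Jack must be Y (only option left). Remove Y from Erin.
So V goes to Erin.

Erin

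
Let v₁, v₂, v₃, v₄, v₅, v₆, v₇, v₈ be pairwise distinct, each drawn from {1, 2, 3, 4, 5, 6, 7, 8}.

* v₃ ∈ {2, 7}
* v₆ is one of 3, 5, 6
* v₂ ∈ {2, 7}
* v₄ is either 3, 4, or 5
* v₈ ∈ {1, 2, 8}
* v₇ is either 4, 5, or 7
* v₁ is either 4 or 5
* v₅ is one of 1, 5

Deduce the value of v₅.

1

Among the 8 variables, 6 fits only v₆ (and all 8 values in {1, 2, 3, 4, 5, 6, 7, 8} must be used), so v₆ = 6.
Among the 7 still-open variables, 3 fits only v₄ (and all 7 values in {1, 2, 3, 4, 5, 7, 8} must be used), so v₄ = 3.
The 6 still-open variables together cover exactly {1, 2, 4, 5, 7, 8} — 6 values for 6 variables — and 8 appears only in v₈'s list, so v₈ = 8.
The 5 still-open variables together cover exactly {1, 2, 4, 5, 7} — 5 values for 5 variables — and 1 appears only in v₅'s list, so v₅ = 1.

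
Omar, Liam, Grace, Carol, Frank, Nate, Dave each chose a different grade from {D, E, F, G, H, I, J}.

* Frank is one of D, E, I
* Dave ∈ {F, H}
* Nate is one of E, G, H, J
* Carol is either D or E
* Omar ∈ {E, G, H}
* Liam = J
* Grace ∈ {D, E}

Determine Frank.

Liam's domain is down to {J}, so Liam = J. Eliminate J elsewhere: Nate.
The 6 still-open variables draw from only 6 values {D, E, F, G, H, I}, so each is used; only Dave can be F, hence Dave = F.
The 5 still-open variables together cover exactly {D, E, G, H, I} — 5 values for 5 variables — and I appears only in Frank's list, so Frank = I.

I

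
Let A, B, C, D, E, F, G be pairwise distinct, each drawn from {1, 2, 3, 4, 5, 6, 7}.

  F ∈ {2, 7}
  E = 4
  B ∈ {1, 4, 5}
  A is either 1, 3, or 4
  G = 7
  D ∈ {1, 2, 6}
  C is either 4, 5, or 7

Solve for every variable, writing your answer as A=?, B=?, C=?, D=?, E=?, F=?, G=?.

A=3, B=1, C=5, D=6, E=4, F=2, G=7

E has just one choice, so E = 4. So A, B, C can't be 4.
G has just one choice, so G = 7. Remove 7 from C, F.
C's domain is down to {5}, so C = 5. So B can't be 5.
F has just one choice, so F = 2. Strike 2 from D.
That leaves B = 1. Strike 1 from A, D.
D must be 6 (only option left).
A's domain is down to {3}, so A = 3.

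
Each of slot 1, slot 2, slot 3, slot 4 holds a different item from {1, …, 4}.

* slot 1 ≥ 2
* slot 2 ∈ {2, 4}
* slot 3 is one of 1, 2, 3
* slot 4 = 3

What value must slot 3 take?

1

slot 4 must be 3 (only option left). Eliminate 3 elsewhere: slot 1, slot 3.
The 3 still-open variables draw from only 3 values {1, 2, 4}, so each is used; only slot 3 can be 1, hence slot 3 = 1.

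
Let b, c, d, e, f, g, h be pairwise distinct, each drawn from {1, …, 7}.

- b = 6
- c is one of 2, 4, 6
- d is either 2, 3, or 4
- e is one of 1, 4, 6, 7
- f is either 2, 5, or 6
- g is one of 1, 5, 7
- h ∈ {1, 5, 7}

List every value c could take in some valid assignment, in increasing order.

b has just one choice, so b = 6. Strike 6 from c, e, f.
The 6 still-open variables draw from only 6 values {1, 2, 3, 4, 5, 7}, so each is used; only d can be 3, hence d = 3.
No further eliminations apply; c can still be any of 2, 4.

2, 4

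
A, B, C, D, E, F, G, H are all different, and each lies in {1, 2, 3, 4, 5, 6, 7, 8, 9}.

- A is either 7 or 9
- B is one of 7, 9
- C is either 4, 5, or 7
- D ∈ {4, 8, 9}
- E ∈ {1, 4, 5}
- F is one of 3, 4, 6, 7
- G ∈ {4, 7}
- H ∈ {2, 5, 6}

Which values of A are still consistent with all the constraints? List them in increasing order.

7, 9

A and B share exactly the 2 values {7, 9}; by pigeonhole those values go to them, so strike 7, 9 from C, D, F, G.
G has just one choice, so G = 4. So C, D, E, F can't be 4.
That leaves C = 5. Eliminate 5 elsewhere: E, H.
D must be 8 (only option left).
E has just one choice, so E = 1.
No further eliminations apply; A can still be any of 7, 9.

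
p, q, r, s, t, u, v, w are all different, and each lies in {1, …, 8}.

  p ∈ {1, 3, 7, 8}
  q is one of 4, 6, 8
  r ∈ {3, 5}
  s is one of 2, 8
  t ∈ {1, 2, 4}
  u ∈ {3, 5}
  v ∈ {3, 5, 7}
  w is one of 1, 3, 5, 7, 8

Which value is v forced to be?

The 8 variables draw from only 8 values {1, 2, 3, 4, 5, 6, 7, 8}, so each is used; only q can be 6, hence q = 6.
The 7 still-open variables together cover exactly {1, 2, 3, 4, 5, 7, 8} — 7 values for 7 variables — and 4 appears only in t's list, so t = 4.
Among the 6 still-open variables, 2 fits only s (and all 6 values in {1, 2, 3, 5, 7, 8} must be used), so s = 2.
r and u between them cover only {3, 5} — a naked pair. Remove those values from p, v, w.
So v = 7.

7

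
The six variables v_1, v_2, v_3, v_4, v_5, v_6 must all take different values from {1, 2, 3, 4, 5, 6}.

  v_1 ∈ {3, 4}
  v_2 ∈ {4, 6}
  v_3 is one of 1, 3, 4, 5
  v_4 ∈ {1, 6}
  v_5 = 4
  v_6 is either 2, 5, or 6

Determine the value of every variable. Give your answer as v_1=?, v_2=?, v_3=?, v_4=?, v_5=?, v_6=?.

v_5's domain is down to {4}, so v_5 = 4. Eliminate 4 elsewhere: v_1, v_2, v_3.
v_1 has just one choice, so v_1 = 3. Strike 3 from v_3.
v_2's domain is down to {6}, so v_2 = 6. Strike 6 from v_4, v_6.
v_4 must be 1 (only option left). So v_3 can't be 1.
v_3 has just one choice, so v_3 = 5. So v_6 can't be 5.
v_6 must be 2 (only option left).

v_1=3, v_2=6, v_3=5, v_4=1, v_5=4, v_6=2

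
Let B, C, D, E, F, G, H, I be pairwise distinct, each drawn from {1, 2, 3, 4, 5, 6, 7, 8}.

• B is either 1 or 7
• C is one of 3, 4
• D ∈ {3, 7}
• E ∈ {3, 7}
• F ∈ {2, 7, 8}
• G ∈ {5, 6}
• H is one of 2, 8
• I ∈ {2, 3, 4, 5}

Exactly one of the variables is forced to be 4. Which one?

The 8 variables draw from only 8 values {1, 2, 3, 4, 5, 6, 7, 8}, so each is used; only B can be 1, hence B = 1.
The 7 still-open variables together cover exactly {2, 3, 4, 5, 6, 7, 8} — 7 values for 7 variables — and 6 appears only in G's list, so G = 6.
The 6 still-open variables together cover exactly {2, 3, 4, 5, 7, 8} — 6 values for 6 variables — and 5 appears only in I's list, so I = 5.
The 5 still-open variables together cover exactly {2, 3, 4, 7, 8} — 5 values for 5 variables — and 4 appears only in C's list, so C = 4.

C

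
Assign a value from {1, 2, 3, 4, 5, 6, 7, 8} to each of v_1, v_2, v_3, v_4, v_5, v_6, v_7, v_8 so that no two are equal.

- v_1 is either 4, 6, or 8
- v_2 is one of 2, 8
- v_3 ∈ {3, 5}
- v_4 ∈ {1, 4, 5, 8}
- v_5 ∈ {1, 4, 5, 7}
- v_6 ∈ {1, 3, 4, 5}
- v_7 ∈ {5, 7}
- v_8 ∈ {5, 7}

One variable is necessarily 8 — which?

The 8 variables draw from only 8 values {1, 2, 3, 4, 5, 6, 7, 8}, so each is used; only v_2 can be 2, hence v_2 = 2.
Among the 7 still-open variables, 6 fits only v_1 (and all 7 values in {1, 3, 4, 5, 6, 7, 8} must be used), so v_1 = 6.
Among the 6 still-open variables, 8 fits only v_4 (and all 6 values in {1, 3, 4, 5, 7, 8} must be used), so v_4 = 8.

v_4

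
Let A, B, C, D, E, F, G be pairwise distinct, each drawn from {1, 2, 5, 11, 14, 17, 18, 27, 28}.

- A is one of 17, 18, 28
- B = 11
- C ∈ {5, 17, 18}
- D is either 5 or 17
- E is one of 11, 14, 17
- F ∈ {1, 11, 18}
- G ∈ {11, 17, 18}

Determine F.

B has just one choice, so B = 11. So E, F, G can't be 11.
The 6 still-open variables together cover exactly {1, 5, 14, 17, 18, 28} — 6 values for 6 variables — and 1 appears only in F's list, so F = 1.

1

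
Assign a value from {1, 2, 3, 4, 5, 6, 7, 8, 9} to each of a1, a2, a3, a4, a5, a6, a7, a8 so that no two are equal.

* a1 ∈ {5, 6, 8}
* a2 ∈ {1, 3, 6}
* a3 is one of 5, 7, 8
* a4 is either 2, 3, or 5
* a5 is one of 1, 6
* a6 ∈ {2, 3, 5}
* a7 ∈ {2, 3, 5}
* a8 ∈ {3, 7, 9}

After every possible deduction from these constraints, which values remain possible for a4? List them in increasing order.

2, 3, 5

The 8 variables draw from only 8 values {1, 2, 3, 5, 6, 7, 8, 9}, so each is used; only a8 can be 9, hence a8 = 9.
The 7 still-open variables draw from only 7 values {1, 2, 3, 5, 6, 7, 8}, so each is used; only a3 can be 7, hence a3 = 7.
The 6 still-open variables draw from only 6 values {1, 2, 3, 5, 6, 8}, so each is used; only a1 can be 8, hence a1 = 8.
The 3 variables a4, a6, a7 are confined to {2, 3, 5}, which locks those values in; drop them from a2.
No further eliminations apply; a4 can still be any of 2, 3, 5.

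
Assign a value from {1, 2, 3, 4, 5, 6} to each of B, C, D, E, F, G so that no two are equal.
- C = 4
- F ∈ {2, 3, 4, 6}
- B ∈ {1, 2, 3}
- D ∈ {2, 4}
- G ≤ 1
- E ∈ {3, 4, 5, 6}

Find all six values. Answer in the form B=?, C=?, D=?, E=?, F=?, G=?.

C's domain is down to {4}, so C = 4. Strike 4 from D, E, F.
D has just one choice, so D = 2. Eliminate 2 elsewhere: B, F.
G has just one choice, so G = 1. Strike 1 from B.
B's domain is down to {3}, so B = 3. So E, F can't be 3.
F must be 6 (only option left). Eliminate 6 elsewhere: E.
E has just one choice, so E = 5.

B=3, C=4, D=2, E=5, F=6, G=1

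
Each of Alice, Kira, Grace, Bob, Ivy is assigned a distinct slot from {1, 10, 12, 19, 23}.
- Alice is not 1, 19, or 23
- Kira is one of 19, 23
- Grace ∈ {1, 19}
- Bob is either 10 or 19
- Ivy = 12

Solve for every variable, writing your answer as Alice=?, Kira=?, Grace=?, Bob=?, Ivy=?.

Ivy has just one choice, so Ivy = 12. So Alice can't be 12.
Alice's domain is down to {10}, so Alice = 10. Eliminate 10 elsewhere: Bob.
Bob's domain is down to {19}, so Bob = 19. Eliminate 19 elsewhere: Kira, Grace.
Kira must be 23 (only option left).
Grace's domain is down to {1}, so Grace = 1.

Alice=10, Kira=23, Grace=1, Bob=19, Ivy=12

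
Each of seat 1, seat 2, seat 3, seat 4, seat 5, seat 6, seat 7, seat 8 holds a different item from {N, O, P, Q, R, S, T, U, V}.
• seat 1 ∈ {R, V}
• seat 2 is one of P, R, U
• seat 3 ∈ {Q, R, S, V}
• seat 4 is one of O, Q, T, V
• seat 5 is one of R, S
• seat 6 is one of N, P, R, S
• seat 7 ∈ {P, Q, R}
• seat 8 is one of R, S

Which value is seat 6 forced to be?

seat 5 and seat 8 share exactly the 2 values {R, S}; by pigeonhole those values go to them, so strike R, S from seat 1, seat 2, seat 3, seat 6, seat 7.
seat 1's domain is down to {V}, so seat 1 = V. Remove V from seat 3, seat 4.
seat 3 has just one choice, so seat 3 = Q. Eliminate Q elsewhere: seat 4, seat 7.
seat 7 has just one choice, so seat 7 = P. Remove P from seat 2, seat 6.
So seat 6 = N.

N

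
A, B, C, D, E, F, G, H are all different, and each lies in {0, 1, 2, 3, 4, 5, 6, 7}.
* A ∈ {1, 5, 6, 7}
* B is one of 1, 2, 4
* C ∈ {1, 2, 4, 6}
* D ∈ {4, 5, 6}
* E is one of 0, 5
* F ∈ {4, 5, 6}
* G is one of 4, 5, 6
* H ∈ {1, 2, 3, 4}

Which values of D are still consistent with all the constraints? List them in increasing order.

4, 5, 6

The 8 variables together cover exactly {0, 1, 2, 3, 4, 5, 6, 7} — 8 values for 8 variables — and 0 appears only in E's list, so E = 0.
Among the 7 still-open variables, 3 fits only H (and all 7 values in {1, 2, 3, 4, 5, 6, 7} must be used), so H = 3.
Among the 6 still-open variables, 7 fits only A (and all 6 values in {1, 2, 4, 5, 6, 7} must be used), so A = 7.
D, F, G between them cover only {4, 5, 6} — a naked triple. Remove those values from B, C.
No further eliminations apply; D can still be any of 4, 5, 6.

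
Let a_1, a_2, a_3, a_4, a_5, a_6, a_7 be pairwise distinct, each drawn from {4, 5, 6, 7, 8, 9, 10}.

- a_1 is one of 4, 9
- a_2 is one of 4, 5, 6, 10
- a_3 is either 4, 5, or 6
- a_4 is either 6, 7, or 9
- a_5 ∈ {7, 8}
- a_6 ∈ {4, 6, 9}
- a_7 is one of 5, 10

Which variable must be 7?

a_4

Among the 7 variables, 8 fits only a_5 (and all 7 values in {4, 5, 6, 7, 8, 9, 10} must be used), so a_5 = 8.
Among the 6 still-open variables, 7 fits only a_4 (and all 6 values in {4, 5, 6, 7, 9, 10} must be used), so a_4 = 7.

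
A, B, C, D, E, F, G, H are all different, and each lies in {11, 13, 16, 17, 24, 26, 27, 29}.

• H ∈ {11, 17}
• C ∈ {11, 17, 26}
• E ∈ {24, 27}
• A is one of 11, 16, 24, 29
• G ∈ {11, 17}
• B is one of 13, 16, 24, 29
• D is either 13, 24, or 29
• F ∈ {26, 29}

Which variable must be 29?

The 8 variables together cover exactly {11, 13, 16, 17, 24, 26, 27, 29} — 8 values for 8 variables — and 27 appears only in E's list, so E = 27.
The 2 variables G and H are confined to {11, 17}, which locks those values in; drop them from A, C.
C's domain is down to {26}, so C = 26. Remove 26 from F.
So 29 goes to F.

F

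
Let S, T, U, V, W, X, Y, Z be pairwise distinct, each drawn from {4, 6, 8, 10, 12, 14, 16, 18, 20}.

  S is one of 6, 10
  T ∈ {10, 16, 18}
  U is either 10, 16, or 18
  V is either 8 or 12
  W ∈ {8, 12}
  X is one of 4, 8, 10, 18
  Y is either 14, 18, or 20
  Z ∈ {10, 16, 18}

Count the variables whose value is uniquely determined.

V and W share exactly the 2 values {8, 12}; by pigeonhole those values go to them, so strike 8, 12 from X.
The 3 variables T, U, Z are confined to {10, 16, 18}, which locks those values in; drop them from S, X, Y.
That leaves S = 6.
That leaves X = 4.
Determined: S=6, X=4. The other variables each still have more than one consistent value. That makes 2.

2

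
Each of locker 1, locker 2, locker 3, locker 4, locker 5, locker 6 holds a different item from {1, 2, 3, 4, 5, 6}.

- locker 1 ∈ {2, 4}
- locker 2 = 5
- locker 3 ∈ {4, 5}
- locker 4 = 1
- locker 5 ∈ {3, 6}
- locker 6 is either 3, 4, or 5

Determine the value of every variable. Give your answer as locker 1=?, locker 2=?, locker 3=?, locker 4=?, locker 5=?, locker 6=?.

locker 2 has just one choice, so locker 2 = 5. So locker 3, locker 6 can't be 5.
locker 3's domain is down to {4}, so locker 3 = 4. Remove 4 from locker 1, locker 6.
That leaves locker 4 = 1.
locker 6 has just one choice, so locker 6 = 3. Eliminate 3 elsewhere: locker 5.
locker 1 has just one choice, so locker 1 = 2.
locker 5 has just one choice, so locker 5 = 6.

locker 1=2, locker 2=5, locker 3=4, locker 4=1, locker 5=6, locker 6=3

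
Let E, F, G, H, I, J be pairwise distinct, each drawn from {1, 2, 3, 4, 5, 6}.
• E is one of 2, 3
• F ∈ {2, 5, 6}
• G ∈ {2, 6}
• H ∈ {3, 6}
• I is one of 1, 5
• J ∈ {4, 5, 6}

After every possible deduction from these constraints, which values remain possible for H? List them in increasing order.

3, 6

The 6 variables together cover exactly {1, 2, 3, 4, 5, 6} — 6 values for 6 variables — and 1 appears only in I's list, so I = 1.
The 5 still-open variables together cover exactly {2, 3, 4, 5, 6} — 5 values for 5 variables — and 4 appears only in J's list, so J = 4.
The 4 still-open variables draw from only 4 values {2, 3, 5, 6}, so each is used; only F can be 5, hence F = 5.
No further eliminations apply; H can still be any of 3, 6.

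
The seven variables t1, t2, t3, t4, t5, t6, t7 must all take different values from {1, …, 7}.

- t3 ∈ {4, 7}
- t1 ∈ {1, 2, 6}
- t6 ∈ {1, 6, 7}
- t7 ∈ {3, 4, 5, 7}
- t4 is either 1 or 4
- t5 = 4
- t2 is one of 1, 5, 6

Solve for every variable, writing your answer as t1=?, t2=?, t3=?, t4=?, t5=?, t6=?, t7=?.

t1=2, t2=5, t3=7, t4=1, t5=4, t6=6, t7=3

t5 must be 4 (only option left). Remove 4 from t3, t4, t7.
t3 must be 7 (only option left). Eliminate 7 elsewhere: t6, t7.
t4 has just one choice, so t4 = 1. So t1, t2, t6 can't be 1.
That leaves t6 = 6. Strike 6 from t1, t2.
t1 must be 2 (only option left).
t2 must be 5 (only option left). Remove 5 from t7.
t7's domain is down to {3}, so t7 = 3.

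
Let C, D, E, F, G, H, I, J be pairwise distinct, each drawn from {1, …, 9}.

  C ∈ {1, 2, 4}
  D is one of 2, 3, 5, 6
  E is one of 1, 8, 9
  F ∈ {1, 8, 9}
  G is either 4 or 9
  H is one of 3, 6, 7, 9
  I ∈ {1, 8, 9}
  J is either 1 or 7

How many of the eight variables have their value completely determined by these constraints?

The 3 variables E, F, I are confined to {1, 8, 9}, which locks those values in; drop them from C, G, H, J.
That leaves G = 4. Eliminate 4 elsewhere: C.
That leaves J = 7. Remove 7 from H.
C must be 2 (only option left). So D can't be 2.
Determined: C=2, G=4, J=7. The other variables each still have more than one consistent value. That makes 3.

3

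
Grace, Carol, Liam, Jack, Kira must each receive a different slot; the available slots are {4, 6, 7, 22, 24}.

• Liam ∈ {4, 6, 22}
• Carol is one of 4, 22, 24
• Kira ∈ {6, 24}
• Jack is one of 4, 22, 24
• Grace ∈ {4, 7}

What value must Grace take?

7

The 5 variables together cover exactly {4, 6, 7, 22, 24} — 5 values for 5 variables — and 7 appears only in Grace's list, so Grace = 7.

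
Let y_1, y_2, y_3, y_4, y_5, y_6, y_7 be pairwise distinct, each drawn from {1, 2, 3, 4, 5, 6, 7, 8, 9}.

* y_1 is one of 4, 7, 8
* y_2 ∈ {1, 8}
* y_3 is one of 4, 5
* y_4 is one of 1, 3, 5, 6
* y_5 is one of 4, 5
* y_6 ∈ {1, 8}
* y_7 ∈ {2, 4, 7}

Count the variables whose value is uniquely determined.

The 2 variables y_2 and y_6 are confined to {1, 8}, which locks those values in; drop them from y_1, y_4.
The 2 variables y_3 and y_5 are confined to {4, 5}, which locks those values in; drop them from y_1, y_4, y_7.
That leaves y_1 = 7. Strike 7 from y_7.
y_7 has just one choice, so y_7 = 2.
Determined: y_1=7, y_7=2. The other variables each still have more than one consistent value. That makes 2.

2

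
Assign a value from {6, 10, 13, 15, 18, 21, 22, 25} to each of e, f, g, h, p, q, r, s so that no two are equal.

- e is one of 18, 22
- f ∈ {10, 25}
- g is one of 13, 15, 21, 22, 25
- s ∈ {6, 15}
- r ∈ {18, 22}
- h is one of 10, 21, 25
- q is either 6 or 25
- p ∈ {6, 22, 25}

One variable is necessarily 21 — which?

The 8 variables together cover exactly {6, 10, 13, 15, 18, 21, 22, 25} — 8 values for 8 variables — and 13 appears only in g's list, so g = 13.
Among the 7 still-open variables, 15 fits only s (and all 7 values in {6, 10, 15, 18, 21, 22, 25} must be used), so s = 15.
The 6 still-open variables together cover exactly {6, 10, 18, 21, 22, 25} — 6 values for 6 variables — and 21 appears only in h's list, so h = 21.

h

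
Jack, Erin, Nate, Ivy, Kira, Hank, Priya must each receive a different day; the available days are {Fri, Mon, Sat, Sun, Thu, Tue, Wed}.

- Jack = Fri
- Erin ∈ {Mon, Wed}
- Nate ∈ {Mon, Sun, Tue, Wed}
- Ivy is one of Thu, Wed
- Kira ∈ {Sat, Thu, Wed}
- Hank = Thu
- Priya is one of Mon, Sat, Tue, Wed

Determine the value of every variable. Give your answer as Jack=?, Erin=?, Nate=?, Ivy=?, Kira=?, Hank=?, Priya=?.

Jack has just one choice, so Jack = Fri.
Hank has just one choice, so Hank = Thu. So Ivy, Kira can't be Thu.
Ivy has just one choice, so Ivy = Wed. Remove Wed from Erin, Nate, Kira, Priya.
Kira has just one choice, so Kira = Sat. Eliminate Sat elsewhere: Priya.
Erin must be Mon (only option left). Remove Mon from Nate, Priya.
Priya must be Tue (only option left). So Nate can't be Tue.
Nate's domain is down to {Sun}, so Nate = Sun.

Jack=Fri, Erin=Mon, Nate=Sun, Ivy=Wed, Kira=Sat, Hank=Thu, Priya=Tue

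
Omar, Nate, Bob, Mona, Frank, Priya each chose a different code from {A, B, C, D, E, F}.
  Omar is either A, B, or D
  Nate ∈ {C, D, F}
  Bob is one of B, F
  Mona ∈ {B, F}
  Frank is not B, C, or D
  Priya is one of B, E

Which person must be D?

The 6 variables together cover exactly {A, B, C, D, E, F} — 6 values for 6 variables — and C appears only in Nate's list, so Nate = C.
Among the 5 still-open variables, D fits only Omar (and all 5 values in {A, B, D, E, F} must be used), so Omar = D.

Omar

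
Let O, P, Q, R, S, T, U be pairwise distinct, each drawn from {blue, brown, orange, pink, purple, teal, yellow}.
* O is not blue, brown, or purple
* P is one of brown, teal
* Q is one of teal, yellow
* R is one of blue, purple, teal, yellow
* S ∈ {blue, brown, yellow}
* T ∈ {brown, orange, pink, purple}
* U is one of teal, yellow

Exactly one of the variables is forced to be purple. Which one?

R

Q and U between them cover only {teal, yellow} — a naked pair. Remove those values from O, P, R, S.
P has just one choice, so P = brown. So S, T can't be brown.
S must be blue (only option left). Remove blue from R.
So purple goes to R.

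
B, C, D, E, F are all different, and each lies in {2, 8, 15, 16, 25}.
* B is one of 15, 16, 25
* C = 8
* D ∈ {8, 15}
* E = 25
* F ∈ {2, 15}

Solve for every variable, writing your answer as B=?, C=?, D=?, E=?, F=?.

B=16, C=8, D=15, E=25, F=2

C's domain is down to {8}, so C = 8. So D can't be 8.
D's domain is down to {15}, so D = 15. So B, F can't be 15.
That leaves E = 25. Strike 25 from B.
F has just one choice, so F = 2.
B's domain is down to {16}, so B = 16.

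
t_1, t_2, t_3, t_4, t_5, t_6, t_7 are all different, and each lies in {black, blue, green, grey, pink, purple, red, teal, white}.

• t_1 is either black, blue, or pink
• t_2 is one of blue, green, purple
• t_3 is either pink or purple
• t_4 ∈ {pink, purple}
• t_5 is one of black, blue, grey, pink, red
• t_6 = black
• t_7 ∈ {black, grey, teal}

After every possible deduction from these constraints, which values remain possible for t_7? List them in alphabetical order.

grey, teal

t_6's domain is down to {black}, so t_6 = black. So t_1, t_5, t_7 can't be black.
t_3 and t_4 between them cover only {pink, purple} — a naked pair. Remove those values from t_1, t_2, t_5.
t_1 has just one choice, so t_1 = blue. So t_2, t_5 can't be blue.
That leaves t_2 = green.
No further eliminations apply; t_7 can still be any of grey, teal.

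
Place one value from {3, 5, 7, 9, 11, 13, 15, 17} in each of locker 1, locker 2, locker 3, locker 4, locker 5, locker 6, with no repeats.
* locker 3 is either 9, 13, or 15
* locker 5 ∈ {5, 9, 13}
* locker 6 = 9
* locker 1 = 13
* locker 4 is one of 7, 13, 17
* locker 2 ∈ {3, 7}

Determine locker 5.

5

locker 1 has just one choice, so locker 1 = 13. Remove 13 from locker 3, locker 4, locker 5.
locker 6's domain is down to {9}, so locker 6 = 9. Strike 9 from locker 3, locker 5.
So locker 5 = 5.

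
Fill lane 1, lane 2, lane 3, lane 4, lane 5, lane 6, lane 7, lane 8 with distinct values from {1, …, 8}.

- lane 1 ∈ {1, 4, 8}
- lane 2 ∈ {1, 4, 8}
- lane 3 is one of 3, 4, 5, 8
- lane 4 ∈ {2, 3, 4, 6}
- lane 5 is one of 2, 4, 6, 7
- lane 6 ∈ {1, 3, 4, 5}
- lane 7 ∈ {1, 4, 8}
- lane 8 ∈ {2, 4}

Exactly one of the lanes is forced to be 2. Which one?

lane 8

The 8 variables together cover exactly {1, 2, 3, 4, 5, 6, 7, 8} — 8 values for 8 variables — and 7 appears only in lane 5's list, so lane 5 = 7.
The 7 still-open variables draw from only 7 values {1, 2, 3, 4, 5, 6, 8}, so each is used; only lane 4 can be 6, hence lane 4 = 6.
Among the 6 still-open variables, 2 fits only lane 8 (and all 6 values in {1, 2, 3, 4, 5, 8} must be used), so lane 8 = 2.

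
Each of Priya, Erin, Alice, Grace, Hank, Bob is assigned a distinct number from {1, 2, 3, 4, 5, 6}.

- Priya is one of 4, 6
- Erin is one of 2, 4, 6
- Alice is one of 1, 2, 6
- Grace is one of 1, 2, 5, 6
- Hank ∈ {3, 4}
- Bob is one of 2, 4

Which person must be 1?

Alice

The 6 variables together cover exactly {1, 2, 3, 4, 5, 6} — 6 values for 6 variables — and 3 appears only in Hank's list, so Hank = 3.
Among the 5 still-open variables, 5 fits only Grace (and all 5 values in {1, 2, 4, 5, 6} must be used), so Grace = 5.
Among the 4 still-open variables, 1 fits only Alice (and all 4 values in {1, 2, 4, 6} must be used), so Alice = 1.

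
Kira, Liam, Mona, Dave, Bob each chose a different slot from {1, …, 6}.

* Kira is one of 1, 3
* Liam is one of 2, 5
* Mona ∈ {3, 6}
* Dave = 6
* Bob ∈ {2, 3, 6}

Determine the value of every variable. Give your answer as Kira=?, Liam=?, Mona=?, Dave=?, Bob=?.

Dave must be 6 (only option left). So Mona, Bob can't be 6.
Mona has just one choice, so Mona = 3. Eliminate 3 elsewhere: Kira, Bob.
Bob has just one choice, so Bob = 2. So Liam can't be 2.
Kira's domain is down to {1}, so Kira = 1.
Liam has just one choice, so Liam = 5.

Kira=1, Liam=5, Mona=3, Dave=6, Bob=2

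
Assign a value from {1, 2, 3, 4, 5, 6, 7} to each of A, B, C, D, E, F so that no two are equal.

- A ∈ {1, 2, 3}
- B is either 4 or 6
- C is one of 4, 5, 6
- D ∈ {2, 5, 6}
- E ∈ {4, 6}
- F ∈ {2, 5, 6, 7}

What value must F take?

7

The 2 variables B and E are confined to {4, 6}, which locks those values in; drop them from C, D, F.
That leaves C = 5. Remove 5 from D, F.
That leaves D = 2. Strike 2 from A, F.
So F = 7.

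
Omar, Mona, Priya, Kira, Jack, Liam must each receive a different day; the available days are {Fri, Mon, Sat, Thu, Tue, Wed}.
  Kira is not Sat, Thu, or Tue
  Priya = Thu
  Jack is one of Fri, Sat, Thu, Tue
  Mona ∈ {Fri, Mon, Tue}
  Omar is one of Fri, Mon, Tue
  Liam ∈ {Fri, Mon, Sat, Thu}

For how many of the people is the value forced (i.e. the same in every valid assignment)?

Priya has just one choice, so Priya = Thu. Eliminate Thu elsewhere: Jack, Liam.
Among the 5 still-open variables, Wed fits only Kira (and all 5 values in {Fri, Mon, Sat, Tue, Wed} must be used), so Kira = Wed.
Determined: Priya=Thu, Kira=Wed. The other people each still have more than one consistent value. That makes 2.

2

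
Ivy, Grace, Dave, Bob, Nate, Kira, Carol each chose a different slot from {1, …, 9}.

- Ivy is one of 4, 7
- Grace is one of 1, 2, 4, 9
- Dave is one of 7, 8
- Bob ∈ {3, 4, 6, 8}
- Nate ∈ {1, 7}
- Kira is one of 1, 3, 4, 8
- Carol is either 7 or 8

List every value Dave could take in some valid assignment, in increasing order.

7, 8

Dave and Carol between them cover only {7, 8} — a naked pair. Remove those values from Ivy, Bob, Nate, Kira.
Ivy has just one choice, so Ivy = 4. So Grace, Bob, Kira can't be 4.
That leaves Nate = 1. Eliminate 1 elsewhere: Grace, Kira.
Kira has just one choice, so Kira = 3. Remove 3 from Bob.
Bob must be 6 (only option left).
No further eliminations apply; Dave can still be any of 7, 8.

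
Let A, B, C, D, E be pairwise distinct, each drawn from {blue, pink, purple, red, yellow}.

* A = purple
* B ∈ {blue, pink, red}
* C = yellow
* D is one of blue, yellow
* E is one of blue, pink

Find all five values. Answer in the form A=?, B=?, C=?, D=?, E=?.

A=purple, B=red, C=yellow, D=blue, E=pink

A's domain is down to {purple}, so A = purple.
That leaves C = yellow. Eliminate yellow elsewhere: D.
D must be blue (only option left). Remove blue from B, E.
That leaves E = pink. Eliminate pink elsewhere: B.
B must be red (only option left).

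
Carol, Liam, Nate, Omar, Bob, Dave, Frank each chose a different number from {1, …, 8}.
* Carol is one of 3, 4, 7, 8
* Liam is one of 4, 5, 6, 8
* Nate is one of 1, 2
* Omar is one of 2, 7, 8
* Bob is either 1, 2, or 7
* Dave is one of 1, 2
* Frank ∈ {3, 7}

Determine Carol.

4

Nate and Dave share exactly the 2 values {1, 2}; by pigeonhole those values go to them, so strike 1, 2 from Omar, Bob.
Bob must be 7 (only option left). So Carol, Omar, Frank can't be 7.
Frank has just one choice, so Frank = 3. So Carol can't be 3.
Omar has just one choice, so Omar = 8. Eliminate 8 elsewhere: Carol, Liam.
So Carol = 4.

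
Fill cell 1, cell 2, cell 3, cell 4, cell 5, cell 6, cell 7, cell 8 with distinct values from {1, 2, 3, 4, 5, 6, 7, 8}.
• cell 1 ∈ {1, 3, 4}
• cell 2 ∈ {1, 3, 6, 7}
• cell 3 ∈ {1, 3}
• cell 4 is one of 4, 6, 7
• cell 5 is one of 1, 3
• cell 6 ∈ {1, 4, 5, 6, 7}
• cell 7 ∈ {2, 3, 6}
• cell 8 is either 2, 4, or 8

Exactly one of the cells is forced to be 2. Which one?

Among the 8 variables, 5 fits only cell 6 (and all 8 values in {1, 2, 3, 4, 5, 6, 7, 8} must be used), so cell 6 = 5.
The 7 still-open variables together cover exactly {1, 2, 3, 4, 6, 7, 8} — 7 values for 7 variables — and 8 appears only in cell 8's list, so cell 8 = 8.
The 6 still-open variables draw from only 6 values {1, 2, 3, 4, 6, 7}, so each is used; only cell 7 can be 2, hence cell 7 = 2.

cell 7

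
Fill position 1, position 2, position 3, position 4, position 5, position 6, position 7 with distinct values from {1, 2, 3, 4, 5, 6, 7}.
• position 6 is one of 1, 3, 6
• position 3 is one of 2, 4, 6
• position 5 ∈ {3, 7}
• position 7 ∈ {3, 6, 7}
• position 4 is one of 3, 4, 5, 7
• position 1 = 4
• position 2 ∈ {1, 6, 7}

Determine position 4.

5

position 1 has just one choice, so position 1 = 4. So position 3, position 4 can't be 4.
The 6 still-open variables draw from only 6 values {1, 2, 3, 5, 6, 7}, so each is used; only position 3 can be 2, hence position 3 = 2.
The 5 still-open variables draw from only 5 values {1, 3, 5, 6, 7}, so each is used; only position 4 can be 5, hence position 4 = 5.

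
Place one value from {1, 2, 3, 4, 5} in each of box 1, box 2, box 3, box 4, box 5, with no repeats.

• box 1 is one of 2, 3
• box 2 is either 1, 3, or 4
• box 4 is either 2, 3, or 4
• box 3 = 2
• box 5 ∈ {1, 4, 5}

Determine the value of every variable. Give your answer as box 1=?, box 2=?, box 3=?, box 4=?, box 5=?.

box 1=3, box 2=1, box 3=2, box 4=4, box 5=5

box 3 must be 2 (only option left). So box 1, box 4 can't be 2.
That leaves box 1 = 3. So box 2, box 4 can't be 3.
box 4's domain is down to {4}, so box 4 = 4. Strike 4 from box 2, box 5.
That leaves box 2 = 1. So box 5 can't be 1.
box 5 has just one choice, so box 5 = 5.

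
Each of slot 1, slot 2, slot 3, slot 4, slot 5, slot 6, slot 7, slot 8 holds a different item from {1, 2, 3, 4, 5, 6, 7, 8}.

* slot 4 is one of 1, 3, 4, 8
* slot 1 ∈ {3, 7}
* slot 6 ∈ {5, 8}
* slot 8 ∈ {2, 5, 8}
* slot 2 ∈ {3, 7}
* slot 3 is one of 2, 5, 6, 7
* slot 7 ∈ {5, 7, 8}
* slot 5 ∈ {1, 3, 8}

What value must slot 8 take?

2

Among the 8 variables, 4 fits only slot 4 (and all 8 values in {1, 2, 3, 4, 5, 6, 7, 8} must be used), so slot 4 = 4.
The 7 still-open variables together cover exactly {1, 2, 3, 5, 6, 7, 8} — 7 values for 7 variables — and 1 appears only in slot 5's list, so slot 5 = 1.
Among the 6 still-open variables, 6 fits only slot 3 (and all 6 values in {2, 3, 5, 6, 7, 8} must be used), so slot 3 = 6.
Among the 5 still-open variables, 2 fits only slot 8 (and all 5 values in {2, 3, 5, 7, 8} must be used), so slot 8 = 2.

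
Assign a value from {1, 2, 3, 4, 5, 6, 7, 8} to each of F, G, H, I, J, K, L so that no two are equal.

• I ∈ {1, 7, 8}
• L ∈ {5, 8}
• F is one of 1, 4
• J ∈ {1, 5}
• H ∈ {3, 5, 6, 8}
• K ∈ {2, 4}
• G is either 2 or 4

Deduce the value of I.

G and K share exactly the 2 values {2, 4}; by pigeonhole those values go to them, so strike 2, 4 from F.
That leaves F = 1. Eliminate 1 elsewhere: I, J.
J's domain is down to {5}, so J = 5. Eliminate 5 elsewhere: H, L.
L has just one choice, so L = 8. Eliminate 8 elsewhere: H, I.
So I = 7.

7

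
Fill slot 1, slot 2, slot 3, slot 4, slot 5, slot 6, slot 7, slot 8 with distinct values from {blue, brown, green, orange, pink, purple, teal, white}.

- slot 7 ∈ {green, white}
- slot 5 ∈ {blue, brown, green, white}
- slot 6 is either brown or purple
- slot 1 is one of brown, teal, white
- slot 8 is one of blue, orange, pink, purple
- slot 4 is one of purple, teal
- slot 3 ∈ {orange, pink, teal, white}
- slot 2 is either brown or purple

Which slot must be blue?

slot 2 and slot 6 between them cover only {brown, purple} — a naked pair. Remove those values from slot 1, slot 4, slot 5, slot 8.
slot 4's domain is down to {teal}, so slot 4 = teal. So slot 1, slot 3 can't be teal.
slot 1 has just one choice, so slot 1 = white. Eliminate white elsewhere: slot 3, slot 5, slot 7.
slot 7 has just one choice, so slot 7 = green. Remove green from slot 5.
So blue goes to slot 5.

slot 5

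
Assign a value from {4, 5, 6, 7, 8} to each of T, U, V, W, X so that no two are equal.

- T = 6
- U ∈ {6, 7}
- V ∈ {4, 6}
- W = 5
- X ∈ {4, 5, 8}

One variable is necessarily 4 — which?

T has just one choice, so T = 6. Eliminate 6 elsewhere: U, V.
So 4 goes to V.

V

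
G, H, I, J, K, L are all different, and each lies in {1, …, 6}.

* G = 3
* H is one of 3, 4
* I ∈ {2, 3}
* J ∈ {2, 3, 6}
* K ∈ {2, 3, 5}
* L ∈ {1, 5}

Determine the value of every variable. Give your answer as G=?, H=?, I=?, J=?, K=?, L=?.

G's domain is down to {3}, so G = 3. Strike 3 from H, I, J, K.
H has just one choice, so H = 4.
I must be 2 (only option left). Eliminate 2 elsewhere: J, K.
J must be 6 (only option left).
That leaves K = 5. Eliminate 5 elsewhere: L.
That leaves L = 1.

G=3, H=4, I=2, J=6, K=5, L=1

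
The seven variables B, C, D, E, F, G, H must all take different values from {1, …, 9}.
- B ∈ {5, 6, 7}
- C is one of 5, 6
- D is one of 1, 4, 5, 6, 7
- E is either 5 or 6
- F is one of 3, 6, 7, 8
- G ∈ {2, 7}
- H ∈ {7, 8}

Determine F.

C and E share exactly the 2 values {5, 6}; by pigeonhole those values go to them, so strike 5, 6 from B, D, F.
B has just one choice, so B = 7. Remove 7 from D, F, G, H.
G has just one choice, so G = 2.
H's domain is down to {8}, so H = 8. So F can't be 8.
So F = 3.

3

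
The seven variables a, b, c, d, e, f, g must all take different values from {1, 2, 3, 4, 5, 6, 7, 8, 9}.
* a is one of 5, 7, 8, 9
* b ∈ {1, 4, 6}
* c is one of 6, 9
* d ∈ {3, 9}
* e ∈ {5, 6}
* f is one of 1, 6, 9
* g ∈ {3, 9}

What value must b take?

4

d and g share exactly the 2 values {3, 9}; by pigeonhole those values go to them, so strike 3, 9 from a, c, f.
c's domain is down to {6}, so c = 6. Strike 6 from b, e, f.
e's domain is down to {5}, so e = 5. Remove 5 from a.
That leaves f = 1. Remove 1 from b.
So b = 4.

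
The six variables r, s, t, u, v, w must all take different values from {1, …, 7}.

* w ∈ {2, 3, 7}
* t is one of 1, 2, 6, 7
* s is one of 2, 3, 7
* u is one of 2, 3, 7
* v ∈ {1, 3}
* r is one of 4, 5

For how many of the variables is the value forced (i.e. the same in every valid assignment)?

2

The 3 variables s, u, w are confined to {2, 3, 7}, which locks those values in; drop them from t, v.
v's domain is down to {1}, so v = 1. Remove 1 from t.
That leaves t = 6.
Determined: t=6, v=1. The other variables each still have more than one consistent value. That makes 2.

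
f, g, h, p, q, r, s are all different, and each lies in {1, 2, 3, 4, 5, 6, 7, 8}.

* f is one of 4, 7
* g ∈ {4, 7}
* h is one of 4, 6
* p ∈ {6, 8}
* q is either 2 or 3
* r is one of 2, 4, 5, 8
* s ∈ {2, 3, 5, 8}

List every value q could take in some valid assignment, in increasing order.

f and g share exactly the 2 values {4, 7}; by pigeonhole those values go to them, so strike 4, 7 from h, r.
h must be 6 (only option left). Eliminate 6 elsewhere: p.
That leaves p = 8. Eliminate 8 elsewhere: r, s.
No further eliminations apply; q can still be any of 2, 3.

2, 3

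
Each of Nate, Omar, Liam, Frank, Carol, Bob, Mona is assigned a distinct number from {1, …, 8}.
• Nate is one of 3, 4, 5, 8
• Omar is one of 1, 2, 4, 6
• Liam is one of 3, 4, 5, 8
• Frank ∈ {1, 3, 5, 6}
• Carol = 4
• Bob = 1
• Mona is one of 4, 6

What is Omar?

Carol has just one choice, so Carol = 4. Strike 4 from Nate, Omar, Liam, Mona.
Bob must be 1 (only option left). Eliminate 1 elsewhere: Omar, Frank.
Mona has just one choice, so Mona = 6. Strike 6 from Omar, Frank.
So Omar = 2.

2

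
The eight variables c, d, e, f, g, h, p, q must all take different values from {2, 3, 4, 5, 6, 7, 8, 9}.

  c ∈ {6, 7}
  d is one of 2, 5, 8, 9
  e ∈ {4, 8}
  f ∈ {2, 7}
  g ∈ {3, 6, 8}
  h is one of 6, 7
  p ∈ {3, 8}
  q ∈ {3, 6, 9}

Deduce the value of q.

9

Among the 8 variables, 4 fits only e (and all 8 values in {2, 3, 4, 5, 6, 7, 8, 9} must be used), so e = 4.
Among the 7 still-open variables, 5 fits only d (and all 7 values in {2, 3, 5, 6, 7, 8, 9} must be used), so d = 5.
The 6 still-open variables draw from only 6 values {2, 3, 6, 7, 8, 9}, so each is used; only f can be 2, hence f = 2.
Among the 5 still-open variables, 9 fits only q (and all 5 values in {3, 6, 7, 8, 9} must be used), so q = 9.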